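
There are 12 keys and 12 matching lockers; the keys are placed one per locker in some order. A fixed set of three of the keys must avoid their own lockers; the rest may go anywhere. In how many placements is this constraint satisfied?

Inclusion-exclusion on the 3 forbidden self-matches:
Σ_{j=0}^{3} (-1)^j C(3,j)(12-j)!
= C(3,0)·12! - C(3,1)·11! + C(3,2)·10! - C(3,3)·9!
= 479001600 - 119750400 + 10886400 - 362880
= 369774720

369774720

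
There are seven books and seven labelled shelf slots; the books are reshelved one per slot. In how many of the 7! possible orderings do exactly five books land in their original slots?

Pick the 5 fixed positions: C(7,5) = 21 ways.
The other 2 form a derangement: !2 = 1.
Total: 21 × 1 = 21.

21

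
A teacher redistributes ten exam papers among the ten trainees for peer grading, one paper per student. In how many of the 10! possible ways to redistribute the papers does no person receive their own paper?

By inclusion-exclusion, !10 = Σ (-1)^k · 10!/k! for k=0..10
= 10! - 10!/1! + 10!/2! - 10!/3! + 10!/4! - 10!/5! + 10!/6! - 10!/7! + 10!/8! - 10!/9! + 10!/10!
= 3628800 - 3628800 + 1814400 - 604800 + 151200 - 30240 + 5040 - 720 + 90 - 10 + 1
= 1334961

1334961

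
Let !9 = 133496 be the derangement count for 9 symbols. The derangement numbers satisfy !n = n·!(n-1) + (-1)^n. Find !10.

1334961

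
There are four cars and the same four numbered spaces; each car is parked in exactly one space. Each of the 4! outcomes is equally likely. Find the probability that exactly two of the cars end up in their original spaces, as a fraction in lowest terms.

1/4

Favorable outcomes: C(4,2)·!2 = 6·1 = 6.
Total outcomes: 4! = 24.
Probability = 6/24 = 1/4.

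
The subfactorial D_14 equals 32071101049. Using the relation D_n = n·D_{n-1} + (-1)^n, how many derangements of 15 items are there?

481066515734

D_15 = 15·32071101049 - 1 = 481066515734.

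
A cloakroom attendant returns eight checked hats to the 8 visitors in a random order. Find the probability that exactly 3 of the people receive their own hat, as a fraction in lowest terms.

11/180

Favorable outcomes: C(8,3)·!5 = 56·44 = 2464.
Total outcomes: 8! = 40320.
Probability = 2464/40320 = 11/180.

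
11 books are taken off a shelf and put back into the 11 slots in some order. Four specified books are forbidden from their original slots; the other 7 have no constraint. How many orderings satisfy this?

Let A_j be the event that the j-th constrained one is fixed. By inclusion-exclusion over the 4 events:
Σ_{j=0}^{4} (-1)^j C(4,j)(11-j)!
= C(4,0)·11! - C(4,1)·10! + C(4,2)·9! - C(4,3)·8! + C(4,4)·7!
= 39916800 - 14515200 + 2177280 - 161280 + 5040
= 27422640

27422640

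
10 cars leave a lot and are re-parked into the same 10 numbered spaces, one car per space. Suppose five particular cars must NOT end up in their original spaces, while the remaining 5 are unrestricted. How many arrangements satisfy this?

2170680

Let A_j be the event that the j-th constrained one is fixed. By inclusion-exclusion over the 5 events:
Σ_{j=0}^{5} (-1)^j C(5,j)(10-j)!
= C(5,0)·10! - C(5,1)·9! + C(5,2)·8! - C(5,3)·7! + C(5,4)·6! - C(5,5)·5!
= 3628800 - 1814400 + 403200 - 50400 + 3600 - 120
= 2170680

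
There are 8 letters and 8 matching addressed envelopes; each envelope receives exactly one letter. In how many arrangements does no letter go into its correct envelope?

14833

The subfactorial !8 = [8!/e] (nearest integer).
8! = 40320, and 40320/e ≈ 14832.90, so !8 = 14833.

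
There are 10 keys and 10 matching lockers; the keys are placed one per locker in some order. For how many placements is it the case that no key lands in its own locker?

By inclusion-exclusion, !10 = Σ (-1)^k · 10!/k! for k=0..10
= 10! - 10!/1! + 10!/2! - 10!/3! + 10!/4! - 10!/5! + 10!/6! - 10!/7! + 10!/8! - 10!/9! + 10!/10!
= 3628800 - 3628800 + 1814400 - 604800 + 151200 - 30240 + 5040 - 720 + 90 - 10 + 1
= 1334961

1334961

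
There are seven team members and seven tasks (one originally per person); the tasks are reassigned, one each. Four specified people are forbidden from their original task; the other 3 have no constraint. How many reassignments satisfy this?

2790

Inclusion-exclusion on the 4 forbidden self-matches:
Σ_{j=0}^{4} (-1)^j C(4,j)(7-j)!
= C(4,0)·7! - C(4,1)·6! + C(4,2)·5! - C(4,3)·4! + C(4,4)·3!
= 5040 - 2880 + 720 - 96 + 6
= 2790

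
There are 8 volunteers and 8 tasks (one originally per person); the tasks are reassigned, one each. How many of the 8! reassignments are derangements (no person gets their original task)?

14833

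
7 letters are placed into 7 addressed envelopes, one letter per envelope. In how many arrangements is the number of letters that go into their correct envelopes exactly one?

Pick the single fixed position: C(7,1) = 7 ways.
The other 6 form a derangement: !6 = 265.
Total: 7 × 265 = 1855.

1855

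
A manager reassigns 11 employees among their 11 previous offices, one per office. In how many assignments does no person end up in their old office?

14684570

By inclusion-exclusion, !11 = Σ (-1)^k · 11!/k! for k=0..11
= 11! - 11!/1! + 11!/2! - 11!/3! + 11!/4! - 11!/5! + 11!/6! - 11!/7! + 11!/8! - 11!/9! + 11!/10! - 11!/11!
= 39916800 - 39916800 + 19958400 - 6652800 + 1663200 - 332640 + 55440 - 7920 + 990 - 110 + 11 - 1
= 14684570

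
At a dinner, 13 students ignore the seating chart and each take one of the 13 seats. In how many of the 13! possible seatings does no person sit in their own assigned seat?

The number of derangements of 13 is !13 = Σ_{k=0}^{13} (-1)^k·13!/k!
= 13! - 13!/1! + 13!/2! - 13!/3! + 13!/4! - 13!/5! + 13!/6! - 13!/7! + 13!/8! - 13!/9! + 13!/10! - 13!/11! + 13!/12! - 13!/13!
= 6227020800 - 6227020800 + 3113510400 - 1037836800 + 259459200 - 51891840 + 8648640 - 1235520 + 154440 - 17160 + 1716 - 156 + 13 - 1
= 2290792932

2290792932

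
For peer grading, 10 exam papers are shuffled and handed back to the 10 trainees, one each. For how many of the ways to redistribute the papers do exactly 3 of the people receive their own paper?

Choose which 3 of the 10 are fixed: C(10,3) = 120.
The remaining 7 must be deranged: !7 = 1854.
Total: 120 × 1854 = 222480.

222480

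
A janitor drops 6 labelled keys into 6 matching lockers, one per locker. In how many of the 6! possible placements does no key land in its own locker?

The number of derangements of 6 is !6 = Σ_{k=0}^{6} (-1)^k·6!/k!
= 6! - 6!/1! + 6!/2! - 6!/3! + 6!/4! - 6!/5! + 6!/6!
= 720 - 720 + 360 - 120 + 30 - 6 + 1
= 265

265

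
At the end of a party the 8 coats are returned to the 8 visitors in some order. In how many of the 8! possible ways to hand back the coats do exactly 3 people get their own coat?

2464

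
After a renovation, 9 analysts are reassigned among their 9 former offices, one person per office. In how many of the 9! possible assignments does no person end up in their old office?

133496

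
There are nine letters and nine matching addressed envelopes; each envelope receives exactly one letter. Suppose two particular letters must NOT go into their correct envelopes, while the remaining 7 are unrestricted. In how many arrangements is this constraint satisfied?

287280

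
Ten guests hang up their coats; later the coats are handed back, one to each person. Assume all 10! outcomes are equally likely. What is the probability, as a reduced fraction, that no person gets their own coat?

Favorable outcomes: !10 = 1334961.
Total outcomes: 10! = 3628800.
Probability = 1334961/3628800 = 16481/44800.

16481/44800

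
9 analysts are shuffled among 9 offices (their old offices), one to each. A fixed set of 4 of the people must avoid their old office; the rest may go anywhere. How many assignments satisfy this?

229080

Let A_j be the event that the j-th constrained one is fixed. By inclusion-exclusion over the 4 events:
Σ_{j=0}^{4} (-1)^j C(4,j)(9-j)!
= C(4,0)·9! - C(4,1)·8! + C(4,2)·7! - C(4,3)·6! + C(4,4)·5!
= 362880 - 161280 + 30240 - 2880 + 120
= 229080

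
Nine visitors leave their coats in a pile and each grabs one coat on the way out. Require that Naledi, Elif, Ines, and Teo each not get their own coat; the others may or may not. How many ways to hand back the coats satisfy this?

229080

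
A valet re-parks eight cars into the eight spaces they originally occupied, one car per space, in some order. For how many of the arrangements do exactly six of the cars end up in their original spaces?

Choose which 6 of the 8 are fixed: C(8,6) = 28.
The other 2 form a derangement: !2 = 1.
Total: 28 × 1 = 28.

28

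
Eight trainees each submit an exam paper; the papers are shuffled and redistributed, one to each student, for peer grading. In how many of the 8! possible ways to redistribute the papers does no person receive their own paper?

Recurrence: !8 = 7·(!7 + !6).
!8 = 7·(1854 + 265) = 7·2119 = 14833

14833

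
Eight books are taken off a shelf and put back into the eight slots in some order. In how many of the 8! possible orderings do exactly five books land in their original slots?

112

Choose which 5 of the 8 are fixed: C(8,5) = 56.
The other 3 form a derangement: !3 = 2.
Total: 56 × 2 = 112.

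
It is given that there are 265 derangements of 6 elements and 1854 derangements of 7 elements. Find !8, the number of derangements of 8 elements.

!8 = (8-1)·(!7 + !6) = 7·(1854 + 265) = 7·2119 = 14833.

14833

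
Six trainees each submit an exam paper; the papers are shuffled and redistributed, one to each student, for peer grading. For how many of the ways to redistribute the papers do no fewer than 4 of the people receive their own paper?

16

# with exactly i fixed is C(6,i)·!(6-i); sum over i=4..6:
  i=4: C(6,4)·!2 = 15·1 = 15
  i=5: C(6,5)·!1 = 6·0 = 0
  i=6: C(6,6)·!0 = 1·1 = 1
Total = 16.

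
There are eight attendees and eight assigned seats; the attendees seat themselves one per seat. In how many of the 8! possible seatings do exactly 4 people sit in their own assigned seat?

630

Choose which 4 of the 8 are fixed: C(8,4) = 70.
The other 4 form a derangement: !4 = 9.
Total: 70 × 9 = 630.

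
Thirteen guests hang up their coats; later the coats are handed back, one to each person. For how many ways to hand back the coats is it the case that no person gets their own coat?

2290792932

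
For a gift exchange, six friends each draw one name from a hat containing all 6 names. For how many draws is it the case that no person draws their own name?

265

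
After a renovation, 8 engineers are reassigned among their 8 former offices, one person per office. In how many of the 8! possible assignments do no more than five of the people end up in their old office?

40291

# with exactly i fixed is C(8,i)·!(8-i); sum over i=0..5:
  i=0: C(8,0)·!8 = 1·14833 = 14833
  i=1: C(8,1)·!7 = 8·1854 = 14832
  i=2: C(8,2)·!6 = 28·265 = 7420
  i=3: C(8,3)·!5 = 56·44 = 2464
  i=4: C(8,4)·!4 = 70·9 = 630
  i=5: C(8,5)·!3 = 56·2 = 112
Total = 40291.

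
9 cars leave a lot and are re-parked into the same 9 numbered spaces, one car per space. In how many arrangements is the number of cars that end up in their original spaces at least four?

6883

Sum C(9,i)·!(9-i) for i = 4..9:
  i=4: C(9,4)·!5 = 126·44 = 5544
  i=5: C(9,5)·!4 = 126·9 = 1134
  i=6: C(9,6)·!3 = 84·2 = 168
  i=7: C(9,7)·!2 = 36·1 = 36
  i=8: C(9,8)·!1 = 9·0 = 0
  i=9: C(9,9)·!0 = 1·1 = 1
Total = 6883.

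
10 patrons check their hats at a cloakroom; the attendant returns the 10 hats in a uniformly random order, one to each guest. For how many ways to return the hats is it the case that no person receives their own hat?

!10 is the nearest integer to 10!/e.
10! = 3628800, and 3628800/e ≈ 1334960.92, so !10 = 1334961.

1334961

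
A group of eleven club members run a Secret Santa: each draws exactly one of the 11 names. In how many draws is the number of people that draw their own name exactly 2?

7342280

Choose which 2 of the 11 are fixed: C(11,2) = 55.
The other 9 form a derangement: !9 = 133496.
Total: 55 × 133496 = 7342280.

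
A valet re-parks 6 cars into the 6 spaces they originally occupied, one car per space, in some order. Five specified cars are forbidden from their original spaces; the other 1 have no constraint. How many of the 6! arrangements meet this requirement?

Inclusion-exclusion on the 5 forbidden self-matches:
Σ_{j=0}^{5} (-1)^j C(5,j)(6-j)!
= C(5,0)·6! - C(5,1)·5! + C(5,2)·4! - C(5,3)·3! + C(5,4)·2! - C(5,5)·1!
= 720 - 600 + 240 - 60 + 10 - 1
= 309

309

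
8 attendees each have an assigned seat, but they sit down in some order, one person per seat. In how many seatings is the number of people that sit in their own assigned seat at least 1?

25487

# with exactly i fixed is C(8,i)·!(8-i); sum over i=1..8:
  i=1: C(8,1)·!7 = 8·1854 = 14832
  i=2: C(8,2)·!6 = 28·265 = 7420
  i=3: C(8,3)·!5 = 56·44 = 2464
  i=4: C(8,4)·!4 = 70·9 = 630
  i=5: C(8,5)·!3 = 56·2 = 112
  i=6: C(8,6)·!2 = 28·1 = 28
  i=7: C(8,7)·!1 = 8·0 = 0
  i=8: C(8,8)·!0 = 1·1 = 1
Total = 25487.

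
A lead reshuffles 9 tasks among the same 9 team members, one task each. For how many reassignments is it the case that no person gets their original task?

Recurrence: !9 = 9·!8 + (-1)^9.
!9 = 9·14833 - 1 = 133496

133496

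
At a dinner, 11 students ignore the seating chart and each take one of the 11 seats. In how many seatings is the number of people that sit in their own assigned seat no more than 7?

39916414

Sum C(11,i)·!(11-i) for i = 0..7:
  i=0: C(11,0)·!11 = 1·14684570 = 14684570
  i=1: C(11,1)·!10 = 11·1334961 = 14684571
  i=2: C(11,2)·!9 = 55·133496 = 7342280
  i=3: C(11,3)·!8 = 165·14833 = 2447445
  i=4: C(11,4)·!7 = 330·1854 = 611820
  i=5: C(11,5)·!6 = 462·265 = 122430
  i=6: C(11,6)·!5 = 462·44 = 20328
  i=7: C(11,7)·!4 = 330·9 = 2970
Total = 39916414.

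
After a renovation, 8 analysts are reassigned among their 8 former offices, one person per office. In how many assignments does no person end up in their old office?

14833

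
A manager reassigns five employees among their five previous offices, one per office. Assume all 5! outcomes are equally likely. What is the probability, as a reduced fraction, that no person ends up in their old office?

11/30

Favorable outcomes: !5 = 44.
Total outcomes: 5! = 120.
Probability = 44/120 = 11/30.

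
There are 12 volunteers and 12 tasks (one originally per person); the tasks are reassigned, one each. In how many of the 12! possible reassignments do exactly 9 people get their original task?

440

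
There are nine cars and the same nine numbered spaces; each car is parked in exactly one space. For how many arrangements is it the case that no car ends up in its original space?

133496

By inclusion-exclusion, !9 = Σ (-1)^k · 9!/k! for k=0..9
= 9! - 9!/1! + 9!/2! - 9!/3! + 9!/4! - 9!/5! + 9!/6! - 9!/7! + 9!/8! - 9!/9!
= 362880 - 362880 + 181440 - 60480 + 15120 - 3024 + 504 - 72 + 9 - 1
= 133496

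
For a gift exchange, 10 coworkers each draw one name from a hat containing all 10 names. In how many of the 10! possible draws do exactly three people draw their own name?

222480

Pick the 3 fixed positions: C(10,3) = 120 ways.
The remaining 7 must be deranged: !7 = 1854.
Total: 120 × 1854 = 222480.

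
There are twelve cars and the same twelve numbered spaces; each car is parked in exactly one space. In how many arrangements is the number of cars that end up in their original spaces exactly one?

176214840

Choose which one of the 12 is fixed: C(12,1) = 12.
The remaining 11 must be deranged: !11 = 14684570.
Total: 12 × 14684570 = 176214840.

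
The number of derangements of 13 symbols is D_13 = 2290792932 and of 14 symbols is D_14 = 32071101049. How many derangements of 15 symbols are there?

481066515734

D_15 = (15-1)·(D_14 + D_13) = 14·(32071101049 + 2290792932) = 14·34361893981 = 481066515734.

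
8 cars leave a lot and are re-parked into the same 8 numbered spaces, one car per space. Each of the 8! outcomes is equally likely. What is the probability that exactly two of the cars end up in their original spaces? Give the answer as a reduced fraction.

Favorable outcomes: C(8,2)·!6 = 28·265 = 7420.
Total outcomes: 8! = 40320.
Probability = 7420/40320 = 53/288.

53/288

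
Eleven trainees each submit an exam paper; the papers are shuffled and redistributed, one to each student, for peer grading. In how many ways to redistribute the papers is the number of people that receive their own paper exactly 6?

20328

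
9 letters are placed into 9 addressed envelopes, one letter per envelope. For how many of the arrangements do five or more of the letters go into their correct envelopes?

1339

Sum C(9,i)·!(9-i) for i = 5..9:
  i=5: C(9,5)·!4 = 126·9 = 1134
  i=6: C(9,6)·!3 = 84·2 = 168
  i=7: C(9,7)·!2 = 36·1 = 36
  i=8: C(9,8)·!1 = 9·0 = 0
  i=9: C(9,9)·!0 = 1·1 = 1
Total = 1339.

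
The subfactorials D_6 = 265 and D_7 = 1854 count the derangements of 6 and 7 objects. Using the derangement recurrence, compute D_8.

14833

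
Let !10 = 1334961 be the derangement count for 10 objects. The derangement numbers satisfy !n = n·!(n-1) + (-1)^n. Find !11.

!11 = 11·1334961 - 1 = 14684570.

14684570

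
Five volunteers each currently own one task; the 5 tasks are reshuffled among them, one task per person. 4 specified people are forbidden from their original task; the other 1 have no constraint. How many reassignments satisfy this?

Let A_j be the event that the j-th constrained one is fixed. By inclusion-exclusion over the 4 events:
Σ_{j=0}^{4} (-1)^j C(4,j)(5-j)!
= C(4,0)·5! - C(4,1)·4! + C(4,2)·3! - C(4,3)·2! + C(4,4)·1!
= 120 - 96 + 36 - 8 + 1
= 53

53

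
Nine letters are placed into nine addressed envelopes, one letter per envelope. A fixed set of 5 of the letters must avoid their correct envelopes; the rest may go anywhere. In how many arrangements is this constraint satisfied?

Let A_j be the event that the j-th constrained one is fixed. By inclusion-exclusion over the 5 events:
Σ_{j=0}^{5} (-1)^j C(5,j)(9-j)!
= C(5,0)·9! - C(5,1)·8! + C(5,2)·7! - C(5,3)·6! + C(5,4)·5! - C(5,5)·4!
= 362880 - 201600 + 50400 - 7200 + 600 - 24
= 205056

205056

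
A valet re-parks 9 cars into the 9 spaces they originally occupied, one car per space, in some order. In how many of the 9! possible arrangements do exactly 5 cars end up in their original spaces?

1134

Choose which 5 of the 9 are fixed: C(9,5) = 126.
The remaining 4 must be deranged: !4 = 9.
Total: 126 × 9 = 1134.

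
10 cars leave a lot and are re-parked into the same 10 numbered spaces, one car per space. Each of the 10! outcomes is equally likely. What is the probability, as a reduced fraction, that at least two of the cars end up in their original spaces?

Favorable outcomes: Σ_{i≥2} C(10,i)·!(10-i) = 45·14833 + 120·1854 + 210·265 + 252·44 + 210·9 + 120·2 + 45·1 + 10·0 + 1·1 = 958879.
Total outcomes: 10! = 3628800.
Probability = 958879/3628800 = 958879/3628800.

958879/3628800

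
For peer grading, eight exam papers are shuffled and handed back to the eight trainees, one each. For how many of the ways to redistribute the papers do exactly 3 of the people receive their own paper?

2464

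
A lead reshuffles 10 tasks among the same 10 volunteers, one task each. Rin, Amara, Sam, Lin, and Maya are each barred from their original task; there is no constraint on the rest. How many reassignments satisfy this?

2170680

Inclusion-exclusion on the 5 forbidden self-matches:
Σ_{j=0}^{5} (-1)^j C(5,j)(10-j)!
= C(5,0)·10! - C(5,1)·9! + C(5,2)·8! - C(5,3)·7! + C(5,4)·6! - C(5,5)·5!
= 3628800 - 1814400 + 403200 - 50400 + 3600 - 120
= 2170680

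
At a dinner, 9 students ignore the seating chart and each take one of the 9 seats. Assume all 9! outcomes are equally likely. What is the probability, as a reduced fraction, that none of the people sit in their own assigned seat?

16687/45360

Favorable outcomes: !9 = 133496.
Total outcomes: 9! = 362880.
Probability = 133496/362880 = 16687/45360.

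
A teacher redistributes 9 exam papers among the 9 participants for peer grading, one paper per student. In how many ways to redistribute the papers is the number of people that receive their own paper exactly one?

133497

Choose which one of the 9 is fixed: C(9,1) = 9.
The remaining 8 must be deranged: !8 = 14833.
Total: 9 × 14833 = 133497.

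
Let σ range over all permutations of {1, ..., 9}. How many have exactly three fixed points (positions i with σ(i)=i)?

Pick the 3 fixed positions: C(9,3) = 84 ways.
The other 6 form a derangement: !6 = 265.
Total: 84 × 265 = 22260.

22260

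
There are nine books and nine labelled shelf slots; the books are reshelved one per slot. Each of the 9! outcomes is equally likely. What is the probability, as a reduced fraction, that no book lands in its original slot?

16687/45360

Favorable outcomes: !9 = 133496.
Total outcomes: 9! = 362880.
Probability = 133496/362880 = 16687/45360.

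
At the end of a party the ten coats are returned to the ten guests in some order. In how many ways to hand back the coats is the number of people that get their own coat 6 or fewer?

Sum C(10,i)·!(10-i) for i = 0..6:
  i=0: C(10,0)·!10 = 1·1334961 = 1334961
  i=1: C(10,1)·!9 = 10·133496 = 1334960
  i=2: C(10,2)·!8 = 45·14833 = 667485
  i=3: C(10,3)·!7 = 120·1854 = 222480
  i=4: C(10,4)·!6 = 210·265 = 55650
  i=5: C(10,5)·!5 = 252·44 = 11088
  i=6: C(10,6)·!4 = 210·9 = 1890
Total = 3628514.

3628514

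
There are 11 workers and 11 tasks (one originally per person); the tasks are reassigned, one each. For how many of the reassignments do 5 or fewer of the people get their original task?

Sum C(11,i)·!(11-i) for i = 0..5:
  i=0: C(11,0)·!11 = 1·14684570 = 14684570
  i=1: C(11,1)·!10 = 11·1334961 = 14684571
  i=2: C(11,2)·!9 = 55·133496 = 7342280
  i=3: C(11,3)·!8 = 165·14833 = 2447445
  i=4: C(11,4)·!7 = 330·1854 = 611820
  i=5: C(11,5)·!6 = 462·265 = 122430
Total = 39893116.

39893116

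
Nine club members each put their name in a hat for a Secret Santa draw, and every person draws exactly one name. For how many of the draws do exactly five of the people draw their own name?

1134

Choose which 5 of the 9 are fixed: C(9,5) = 126.
The other 4 form a derangement: !4 = 9.
Total: 126 × 9 = 1134.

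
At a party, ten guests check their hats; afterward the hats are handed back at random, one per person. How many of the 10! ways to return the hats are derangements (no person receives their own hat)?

1334961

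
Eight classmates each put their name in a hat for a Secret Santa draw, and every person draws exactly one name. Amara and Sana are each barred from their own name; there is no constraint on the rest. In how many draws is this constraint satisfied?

Let A_j be the event that the j-th constrained one is fixed. By inclusion-exclusion over the 2 events:
Σ_{j=0}^{2} (-1)^j C(2,j)(8-j)!
= C(2,0)·8! - C(2,1)·7! + C(2,2)·6!
= 40320 - 10080 + 720
= 30960

30960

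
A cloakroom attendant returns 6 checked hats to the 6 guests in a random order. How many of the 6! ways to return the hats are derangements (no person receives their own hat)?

By inclusion-exclusion, !6 = Σ (-1)^k · 6!/k! for k=0..6
= 6! - 6!/1! + 6!/2! - 6!/3! + 6!/4! - 6!/5! + 6!/6!
= 720 - 720 + 360 - 120 + 30 - 6 + 1
= 265

265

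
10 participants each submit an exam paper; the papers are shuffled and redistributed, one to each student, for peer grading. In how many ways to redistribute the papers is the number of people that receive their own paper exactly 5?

11088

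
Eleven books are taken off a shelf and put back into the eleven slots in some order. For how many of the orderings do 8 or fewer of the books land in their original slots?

Sum C(11,i)·!(11-i) for i = 0..8:
  i=0: C(11,0)·!11 = 1·14684570 = 14684570
  i=1: C(11,1)·!10 = 11·1334961 = 14684571
  i=2: C(11,2)·!9 = 55·133496 = 7342280
  i=3: C(11,3)·!8 = 165·14833 = 2447445
  i=4: C(11,4)·!7 = 330·1854 = 611820
  i=5: C(11,5)·!6 = 462·265 = 122430
  i=6: C(11,6)·!5 = 462·44 = 20328
  i=7: C(11,7)·!4 = 330·9 = 2970
  i=8: C(11,8)·!3 = 165·2 = 330
Total = 39916744.

39916744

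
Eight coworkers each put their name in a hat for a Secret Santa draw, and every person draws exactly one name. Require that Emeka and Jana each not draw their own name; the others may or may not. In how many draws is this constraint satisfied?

Let A_j be the event that the j-th constrained one is fixed. By inclusion-exclusion over the 2 events:
Σ_{j=0}^{2} (-1)^j C(2,j)(8-j)!
= C(2,0)·8! - C(2,1)·7! + C(2,2)·6!
= 40320 - 10080 + 720
= 30960

30960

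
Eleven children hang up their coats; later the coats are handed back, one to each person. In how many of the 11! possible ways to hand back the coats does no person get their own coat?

14684570

By inclusion-exclusion, !11 = Σ (-1)^k · 11!/k! for k=0..11
= 11! - 11!/1! + 11!/2! - 11!/3! + 11!/4! - 11!/5! + 11!/6! - 11!/7! + 11!/8! - 11!/9! + 11!/10! - 11!/11!
= 39916800 - 39916800 + 19958400 - 6652800 + 1663200 - 332640 + 55440 - 7920 + 990 - 110 + 11 - 1
= 14684570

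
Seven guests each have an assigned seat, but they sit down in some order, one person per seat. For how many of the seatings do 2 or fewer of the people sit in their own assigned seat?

Sum C(7,i)·!(7-i) for i = 0..2:
  i=0: C(7,0)·!7 = 1·1854 = 1854
  i=1: C(7,1)·!6 = 7·265 = 1855
  i=2: C(7,2)·!5 = 21·44 = 924
Total = 4633.

4633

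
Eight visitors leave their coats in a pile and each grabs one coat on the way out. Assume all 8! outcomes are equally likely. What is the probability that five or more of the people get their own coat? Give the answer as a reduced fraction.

47/13440

Favorable outcomes: Σ_{i≥5} C(8,i)·!(8-i) = 56·2 + 28·1 + 8·0 + 1·1 = 141.
Total outcomes: 8! = 40320.
Probability = 141/40320 = 47/13440.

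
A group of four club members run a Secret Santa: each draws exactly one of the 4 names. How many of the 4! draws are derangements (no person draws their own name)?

!4 is the nearest integer to 4!/e.
4! = 24, and 24/e ≈ 8.83, so !4 = 9.

9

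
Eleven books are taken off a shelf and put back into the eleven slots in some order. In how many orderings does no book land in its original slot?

The subfactorial !11 = [11!/e] (nearest integer).
11! = 39916800, and 39916800/e ≈ 14684570.08, so !11 = 14684570.

14684570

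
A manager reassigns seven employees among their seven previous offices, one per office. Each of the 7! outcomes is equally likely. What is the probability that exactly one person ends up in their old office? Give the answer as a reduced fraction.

Favorable outcomes: C(7,1)·!6 = 7·265 = 1855.
Total outcomes: 7! = 5040.
Probability = 1855/5040 = 53/144.

53/144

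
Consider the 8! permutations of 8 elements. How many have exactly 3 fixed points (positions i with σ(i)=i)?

Pick the 3 fixed positions: C(8,3) = 56 ways.
The remaining 5 must be deranged: !5 = 44.
Total: 56 × 44 = 2464.

2464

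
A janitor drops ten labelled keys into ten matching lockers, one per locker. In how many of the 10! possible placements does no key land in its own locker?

!10 is the nearest integer to 10!/e.
10! = 3628800, and 3628800/e ≈ 1334960.92, so !10 = 1334961.

1334961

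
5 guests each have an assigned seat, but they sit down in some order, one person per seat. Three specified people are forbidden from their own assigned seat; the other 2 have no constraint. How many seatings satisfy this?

Inclusion-exclusion on the 3 forbidden self-matches:
Σ_{j=0}^{3} (-1)^j C(3,j)(5-j)!
= C(3,0)·5! - C(3,1)·4! + C(3,2)·3! - C(3,3)·2!
= 120 - 72 + 18 - 2
= 64

64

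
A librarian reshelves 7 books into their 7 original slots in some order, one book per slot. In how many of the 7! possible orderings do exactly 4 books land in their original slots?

Choose which 4 of the 7 are fixed: C(7,4) = 35.
The remaining 3 must be deranged: !3 = 2.
Total: 35 × 2 = 70.

70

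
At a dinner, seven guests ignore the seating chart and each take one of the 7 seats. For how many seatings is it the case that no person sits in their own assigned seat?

1854

The subfactorial !7 = [7!/e] (nearest integer).
7! = 5040, and 5040/e ≈ 1854.11, so !7 = 1854.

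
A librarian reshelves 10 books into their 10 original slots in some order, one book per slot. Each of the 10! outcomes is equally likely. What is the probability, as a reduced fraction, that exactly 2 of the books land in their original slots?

Favorable outcomes: C(10,2)·!8 = 45·14833 = 667485.
Total outcomes: 10! = 3628800.
Probability = 667485/3628800 = 2119/11520.

2119/11520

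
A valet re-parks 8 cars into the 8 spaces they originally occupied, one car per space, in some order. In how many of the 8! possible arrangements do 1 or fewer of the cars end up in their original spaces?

29665

# with exactly i fixed is C(8,i)·!(8-i); sum over i=0..1:
  i=0: C(8,0)·!8 = 1·14833 = 14833
  i=1: C(8,1)·!7 = 8·1854 = 14832
Total = 29665.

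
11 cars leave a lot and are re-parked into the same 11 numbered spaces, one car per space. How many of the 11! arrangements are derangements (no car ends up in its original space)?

!11 is the nearest integer to 11!/e.
11! = 39916800, and 39916800/e ≈ 14684570.08, so !11 = 14684570.

14684570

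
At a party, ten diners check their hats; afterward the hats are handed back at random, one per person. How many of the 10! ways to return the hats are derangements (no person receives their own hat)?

Use !n = (n-1)(!(n-1) + !(n-2)).
!10 = 9·(133496 + 14833) = 9·148329 = 1334961

1334961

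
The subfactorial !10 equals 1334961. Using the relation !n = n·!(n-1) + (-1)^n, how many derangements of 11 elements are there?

14684570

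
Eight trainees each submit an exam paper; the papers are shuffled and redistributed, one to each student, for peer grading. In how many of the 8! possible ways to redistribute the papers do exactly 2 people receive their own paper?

7420

Pick the 2 fixed positions: C(8,2) = 28 ways.
The remaining 6 must be deranged: !6 = 265.
Total: 28 × 265 = 7420.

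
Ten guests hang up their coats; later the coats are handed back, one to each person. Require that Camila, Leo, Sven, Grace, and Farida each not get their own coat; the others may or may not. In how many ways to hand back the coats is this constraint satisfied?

Let A_j be the event that the j-th constrained one is fixed. By inclusion-exclusion over the 5 events:
Σ_{j=0}^{5} (-1)^j C(5,j)(10-j)!
= C(5,0)·10! - C(5,1)·9! + C(5,2)·8! - C(5,3)·7! + C(5,4)·6! - C(5,5)·5!
= 3628800 - 1814400 + 403200 - 50400 + 3600 - 120
= 2170680

2170680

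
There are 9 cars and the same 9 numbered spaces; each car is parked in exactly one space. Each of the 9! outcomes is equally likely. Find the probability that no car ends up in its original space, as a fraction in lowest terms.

Favorable outcomes: !9 = 133496.
Total outcomes: 9! = 362880.
Probability = 133496/362880 = 16687/45360.

16687/45360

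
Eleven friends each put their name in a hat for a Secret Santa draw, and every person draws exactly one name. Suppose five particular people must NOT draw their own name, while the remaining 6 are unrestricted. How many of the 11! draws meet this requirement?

25022880

Inclusion-exclusion on the 5 forbidden self-matches:
Σ_{j=0}^{5} (-1)^j C(5,j)(11-j)!
= C(5,0)·11! - C(5,1)·10! + C(5,2)·9! - C(5,3)·8! + C(5,4)·7! - C(5,5)·6!
= 39916800 - 18144000 + 3628800 - 403200 + 25200 - 720
= 25022880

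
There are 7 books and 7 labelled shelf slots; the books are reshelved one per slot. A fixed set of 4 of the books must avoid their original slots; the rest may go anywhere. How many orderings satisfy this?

2790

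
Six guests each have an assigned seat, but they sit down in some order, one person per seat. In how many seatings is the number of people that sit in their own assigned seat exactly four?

Choose which 4 of the 6 are fixed: C(6,4) = 15.
The remaining 2 must be deranged: !2 = 1.
Total: 15 × 1 = 15.

15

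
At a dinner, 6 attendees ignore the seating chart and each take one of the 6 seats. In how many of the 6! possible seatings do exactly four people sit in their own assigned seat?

15

Pick the 4 fixed positions: C(6,4) = 15 ways.
The other 2 form a derangement: !2 = 1.
Total: 15 × 1 = 15.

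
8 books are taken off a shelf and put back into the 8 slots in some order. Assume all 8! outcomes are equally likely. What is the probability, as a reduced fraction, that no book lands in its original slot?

2119/5760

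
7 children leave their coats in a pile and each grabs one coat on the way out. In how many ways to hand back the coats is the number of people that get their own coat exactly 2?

Choose which 2 of the 7 are fixed: C(7,2) = 21.
The remaining 5 must be deranged: !5 = 44.
Total: 21 × 44 = 924.

924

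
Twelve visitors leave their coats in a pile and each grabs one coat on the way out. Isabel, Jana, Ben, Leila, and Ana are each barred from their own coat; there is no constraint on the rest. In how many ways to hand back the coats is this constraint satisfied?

312273360

Inclusion-exclusion on the 5 forbidden self-matches:
Σ_{j=0}^{5} (-1)^j C(5,j)(12-j)!
= C(5,0)·12! - C(5,1)·11! + C(5,2)·10! - C(5,3)·9! + C(5,4)·8! - C(5,5)·7!
= 479001600 - 199584000 + 36288000 - 3628800 + 201600 - 5040
= 312273360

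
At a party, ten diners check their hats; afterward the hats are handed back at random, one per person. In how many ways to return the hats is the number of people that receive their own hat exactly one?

1334960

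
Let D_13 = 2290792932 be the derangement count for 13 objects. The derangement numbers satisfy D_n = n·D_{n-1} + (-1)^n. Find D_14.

D_14 = 14·2290792932 + 1 = 32071101049.

32071101049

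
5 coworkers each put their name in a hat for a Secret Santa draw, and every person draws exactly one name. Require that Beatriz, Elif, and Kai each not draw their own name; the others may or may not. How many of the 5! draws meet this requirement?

64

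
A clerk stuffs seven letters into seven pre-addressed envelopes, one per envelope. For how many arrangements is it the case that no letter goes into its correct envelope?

1854

The number of derangements of 7 is !7 = Σ_{k=0}^{7} (-1)^k·7!/k!
= 7! - 7!/1! + 7!/2! - 7!/3! + 7!/4! - 7!/5! + 7!/6! - 7!/7!
= 5040 - 5040 + 2520 - 840 + 210 - 42 + 7 - 1
= 1854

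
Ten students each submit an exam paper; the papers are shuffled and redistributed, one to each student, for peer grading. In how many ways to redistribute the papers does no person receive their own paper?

1334961

!10 is the nearest integer to 10!/e.
10! = 3628800, and 3628800/e ≈ 1334960.92, so !10 = 1334961.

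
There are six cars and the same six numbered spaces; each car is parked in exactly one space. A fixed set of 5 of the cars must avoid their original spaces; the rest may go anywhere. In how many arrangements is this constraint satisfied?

Let A_j be the event that the j-th constrained one is fixed. By inclusion-exclusion over the 5 events:
Σ_{j=0}^{5} (-1)^j C(5,j)(6-j)!
= C(5,0)·6! - C(5,1)·5! + C(5,2)·4! - C(5,3)·3! + C(5,4)·2! - C(5,5)·1!
= 720 - 600 + 240 - 60 + 10 - 1
= 309

309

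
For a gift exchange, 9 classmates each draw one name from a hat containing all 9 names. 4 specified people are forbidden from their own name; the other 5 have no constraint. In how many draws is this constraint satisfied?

Inclusion-exclusion on the 4 forbidden self-matches:
Σ_{j=0}^{4} (-1)^j C(4,j)(9-j)!
= C(4,0)·9! - C(4,1)·8! + C(4,2)·7! - C(4,3)·6! + C(4,4)·5!
= 362880 - 161280 + 30240 - 2880 + 120
= 229080

229080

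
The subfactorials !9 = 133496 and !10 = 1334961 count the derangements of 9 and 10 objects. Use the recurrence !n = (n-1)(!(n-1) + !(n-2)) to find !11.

!11 = (11-1)·(!10 + !9) = 10·(1334961 + 133496) = 10·1468457 = 14684570.

14684570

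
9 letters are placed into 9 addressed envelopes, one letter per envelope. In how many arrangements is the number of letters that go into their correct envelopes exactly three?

22260

Pick the 3 fixed positions: C(9,3) = 84 ways.
The remaining 6 must be deranged: !6 = 265.
Total: 84 × 265 = 22260.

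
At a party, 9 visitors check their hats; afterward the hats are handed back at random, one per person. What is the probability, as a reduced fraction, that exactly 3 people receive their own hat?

53/864

Favorable outcomes: C(9,3)·!6 = 84·265 = 22260.
Total outcomes: 9! = 362880.
Probability = 22260/362880 = 53/864.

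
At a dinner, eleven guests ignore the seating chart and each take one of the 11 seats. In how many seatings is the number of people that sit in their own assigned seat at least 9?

56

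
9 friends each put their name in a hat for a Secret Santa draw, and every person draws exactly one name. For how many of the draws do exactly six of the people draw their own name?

168

Pick the 6 fixed positions: C(9,6) = 84 ways.
The remaining 3 must be deranged: !3 = 2.
Total: 84 × 2 = 168.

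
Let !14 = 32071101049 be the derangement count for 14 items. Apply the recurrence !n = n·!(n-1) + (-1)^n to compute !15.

!15 = 15·32071101049 - 1 = 481066515734.

481066515734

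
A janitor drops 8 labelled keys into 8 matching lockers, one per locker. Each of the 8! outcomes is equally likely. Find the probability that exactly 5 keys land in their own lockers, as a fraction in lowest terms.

Favorable outcomes: C(8,5)·!3 = 56·2 = 112.
Total outcomes: 8! = 40320.
Probability = 112/40320 = 1/360.

1/360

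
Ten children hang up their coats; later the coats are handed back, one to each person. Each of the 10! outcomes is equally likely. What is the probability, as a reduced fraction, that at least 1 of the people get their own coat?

28319/44800

Favorable outcomes: Σ_{i≥1} C(10,i)·!(10-i) = 10·133496 + 45·14833 + 120·1854 + 210·265 + 252·44 + 210·9 + 120·2 + 45·1 + 10·0 + 1·1 = 2293839.
Total outcomes: 10! = 3628800.
Probability = 2293839/3628800 = 28319/44800.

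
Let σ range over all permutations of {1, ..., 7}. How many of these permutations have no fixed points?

1854

The subfactorial !7 = [7!/e] (nearest integer).
7! = 5040, and 5040/e ≈ 1854.11, so !7 = 1854.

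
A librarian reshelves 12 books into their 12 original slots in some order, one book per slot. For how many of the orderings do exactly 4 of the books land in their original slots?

Choose which 4 of the 12 are fixed: C(12,4) = 495.
The other 8 form a derangement: !8 = 14833.
Total: 495 × 14833 = 7342335.

7342335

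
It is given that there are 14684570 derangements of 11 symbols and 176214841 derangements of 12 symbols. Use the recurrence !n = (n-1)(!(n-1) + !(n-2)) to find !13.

!13 = (13-1)·(!12 + !11) = 12·(176214841 + 14684570) = 12·190899411 = 2290792932.

2290792932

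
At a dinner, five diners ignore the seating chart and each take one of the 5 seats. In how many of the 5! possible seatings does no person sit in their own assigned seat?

44

By inclusion-exclusion, !5 = Σ (-1)^k · 5!/k! for k=0..5
= 5! - 5!/1! + 5!/2! - 5!/3! + 5!/4! - 5!/5!
= 120 - 120 + 60 - 20 + 5 - 1
= 44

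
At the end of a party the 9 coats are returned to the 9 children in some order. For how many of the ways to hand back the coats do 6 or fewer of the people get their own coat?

362843

# with exactly i fixed is C(9,i)·!(9-i); sum over i=0..6:
  i=0: C(9,0)·!9 = 1·133496 = 133496
  i=1: C(9,1)·!8 = 9·14833 = 133497
  i=2: C(9,2)·!7 = 36·1854 = 66744
  i=3: C(9,3)·!6 = 84·265 = 22260
  i=4: C(9,4)·!5 = 126·44 = 5544
  i=5: C(9,5)·!4 = 126·9 = 1134
  i=6: C(9,6)·!3 = 84·2 = 168
Total = 362843.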